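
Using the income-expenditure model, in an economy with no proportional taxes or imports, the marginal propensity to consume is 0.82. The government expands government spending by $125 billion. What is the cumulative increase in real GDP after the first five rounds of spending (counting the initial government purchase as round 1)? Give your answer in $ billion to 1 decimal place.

$437.0 billion

Round 1 adds ΔG = $125 billion; each later round is MPC = 0.82 times the previous.
After 5 rounds: 125 + 102.5 + 84.05 + 68.921 + 56.51522 = ΔG·(1 − c^5)/(1 − c) = 125 × (1 − 0.3707398432)/0.18 ≈ $437 billion.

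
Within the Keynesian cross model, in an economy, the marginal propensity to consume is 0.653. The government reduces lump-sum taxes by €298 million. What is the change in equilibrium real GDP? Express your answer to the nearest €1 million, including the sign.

+€561 million

A lump-sum tax change of −€298 million shifts disposable income by +€298 million; first-round consumption changes by −c × ΔT = −0.653 × (−€298 million) = +€194.594 million.
Expenditure multiplier = 1/(1 − MPC) = 1/(1 − 0.653) = 1/0.347 ≈ 2.882.
The tax multiplier is −c × k ≈ −1.882, so ΔY = k × (−c·ΔT) = (+€194.594 million) / 0.347 ≈ +€561 million.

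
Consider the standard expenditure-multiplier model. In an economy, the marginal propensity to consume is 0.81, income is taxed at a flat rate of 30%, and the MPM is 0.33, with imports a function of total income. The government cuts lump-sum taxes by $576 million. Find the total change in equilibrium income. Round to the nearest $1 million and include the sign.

+$611 million

A lump-sum tax change of −$576 million shifts disposable income by +$576 million; first-round consumption changes by −c × ΔT = −0.81 × (−$576 million) = +$466.56 million.
Expenditure multiplier = 1/(1 − c(1−t) + m) = 1/(1 − 0.81×0.7 + 0.33) = 1/0.763 ≈ 1.311.
The tax multiplier is −c × k ≈ −1.062, so ΔY = k × (−c·ΔT) = (+$466.56 million) / 0.763 ≈ +$611 million.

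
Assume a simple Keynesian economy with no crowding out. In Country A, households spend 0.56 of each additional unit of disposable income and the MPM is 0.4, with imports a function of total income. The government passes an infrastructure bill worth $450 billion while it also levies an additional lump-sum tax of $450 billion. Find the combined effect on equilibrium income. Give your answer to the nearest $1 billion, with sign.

+$236 billion

Expenditure multiplier = 1/(1 − c + m) = 1/(1 − 0.56 + 0.4) = 1/0.84 ≈ 1.19.
ΔG contributes k·ΔG = (+$450 billion) / 0.84 ≈ +$535.7 billion.
ΔT of +$450 billion changes first-round spending by −c·ΔT = −$252 billion, contributing k·(−c·ΔT) = (−$252 billion) / 0.84 = −$300 billion.
Net ΔY = k(ΔG − c·ΔT) = (+$198 billion) / 0.84 ≈ +$236 billion.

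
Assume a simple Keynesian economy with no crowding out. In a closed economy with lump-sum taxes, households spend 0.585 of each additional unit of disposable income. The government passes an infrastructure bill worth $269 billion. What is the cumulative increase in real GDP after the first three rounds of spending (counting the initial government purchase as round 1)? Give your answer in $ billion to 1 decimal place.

Round 1 adds ΔG = $269 billion; each later round is MPC = 0.585 times the previous.
After 3 rounds: 269 + 157.365 + 92.058525 = ΔG·(1 − c^3)/(1 − c) = 269 × (1 − 0.200201625)/0.415 ≈ $518.4 billion.

$518.4 billion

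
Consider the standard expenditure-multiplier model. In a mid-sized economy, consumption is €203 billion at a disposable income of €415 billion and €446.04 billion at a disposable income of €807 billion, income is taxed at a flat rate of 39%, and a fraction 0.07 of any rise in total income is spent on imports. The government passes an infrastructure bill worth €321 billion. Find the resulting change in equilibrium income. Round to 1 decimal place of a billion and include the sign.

+€464.0 billion

MPC = ΔC/ΔYd = (446.04 − 203)/(807 − 415) = 243.04/392 = 0.62.
Government-spending multiplier = 1/(1 − c(1−t) + m) = 1/(1 − 0.62×0.61 + 0.07) = 1/0.6918 ≈ 1.446.
ΔY = k × ΔG = (+€321 billion) / 0.6918 ≈ +€464 billion.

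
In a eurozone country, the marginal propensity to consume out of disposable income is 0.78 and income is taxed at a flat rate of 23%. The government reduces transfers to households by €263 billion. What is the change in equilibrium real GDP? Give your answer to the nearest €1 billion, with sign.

−€514 billion

The transfer change shifts disposable income by −€263 billion, so first-round consumption changes by c·ΔTR = 0.78 × (−€263 billion) = −€205.14 billion.
Expenditure multiplier = 1/(1 − c(1−t)) = 1/(1 − 0.78×0.77) = 1/0.3994 ≈ 2.504.
The transfer multiplier is c × k ≈ 1.953, so ΔY = k × (c·ΔTR) = (−€205.14 billion) / 0.3994 ≈ −€514 billion.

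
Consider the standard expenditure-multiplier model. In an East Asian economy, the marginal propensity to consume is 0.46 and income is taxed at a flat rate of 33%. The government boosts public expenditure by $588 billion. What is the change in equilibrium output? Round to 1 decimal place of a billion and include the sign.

+$850.0 billion

Spending multiplier = 1/(1 − c(1−t)) = 1/(1 − 0.46×0.67) = 1/0.6918 ≈ 1.446.
ΔY = k × ΔG = (+$588 billion) / 0.6918 ≈ +$850 billion.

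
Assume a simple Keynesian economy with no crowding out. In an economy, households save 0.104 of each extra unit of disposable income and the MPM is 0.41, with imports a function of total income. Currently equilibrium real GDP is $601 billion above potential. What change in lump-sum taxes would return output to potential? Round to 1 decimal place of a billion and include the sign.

MPC = 1 − MPS = 1 − 0.104 = 0.896.
Spending multiplier = 1/(1 − c + m) = 1/(1 − 0.896 + 0.41) = 1/0.514 ≈ 1.946.
Tax multiplier = −c·k = −0.896/0.514 ≈ −1.743. Need ΔY = −$601 billion, so ΔT = ΔY/(−c·k) = −(−$601 billion) × 0.514 / 0.896 ≈ +$344.8 billion.
The government should raise lump-sum taxes by $344.8 billion.

+$344.8 billion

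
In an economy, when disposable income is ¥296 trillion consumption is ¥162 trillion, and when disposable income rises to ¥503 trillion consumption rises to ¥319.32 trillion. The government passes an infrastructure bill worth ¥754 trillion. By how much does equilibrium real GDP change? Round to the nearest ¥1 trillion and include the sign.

+¥3,142 trillion

MPC = ΔC/ΔYd = (319.32 − 162)/(503 − 296) = 157.32/207 = 0.76.
Expenditure multiplier = 1/(1 − MPC) = 1/(1 − 0.76) = 1/0.24 ≈ 4.167.
ΔY = k × ΔG = (+¥754 trillion) / 0.24 ≈ +¥3,142 trillion.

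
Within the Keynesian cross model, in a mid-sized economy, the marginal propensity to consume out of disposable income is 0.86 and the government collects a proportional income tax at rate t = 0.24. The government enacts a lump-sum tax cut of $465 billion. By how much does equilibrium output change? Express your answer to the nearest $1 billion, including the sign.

+$1,154 billion

A lump-sum tax change of −$465 billion shifts disposable income by +$465 billion; first-round consumption changes by −c × ΔT = −0.86 × (−$465 billion) = +$399.9 billion.
Expenditure multiplier = 1/(1 − c(1−t)) = 1/(1 − 0.86×0.76) = 1/0.3464 ≈ 2.887.
The tax multiplier is −c × k ≈ −2.483, so ΔY = k × (−c·ΔT) = (+$399.9 billion) / 0.3464 ≈ +$1,154 billion.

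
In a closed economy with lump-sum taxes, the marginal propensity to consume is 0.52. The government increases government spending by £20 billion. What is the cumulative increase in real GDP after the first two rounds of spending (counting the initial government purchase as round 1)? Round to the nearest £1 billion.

£30 billion

Round 1 adds ΔG = £20 billion; each later round is MPC = 0.52 times the previous.
After 2 rounds: 20 + 10.4 = ΔG·(1 − c^2)/(1 − c) = 20 × (1 − 0.2704)/0.48 ≈ £30 billion.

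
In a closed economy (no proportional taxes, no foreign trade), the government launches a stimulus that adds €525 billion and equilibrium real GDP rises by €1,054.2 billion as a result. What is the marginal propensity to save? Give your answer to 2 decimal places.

Implied spending multiplier k = ΔY/ΔG = 1,054.2/525 = 2.008.
Since k = 1/(1 − MPC), MPC = 1 − 1/k = 1 − ΔG/ΔY = 1 − 525/1,054.2 ≈ 0.50.
MPS = 1 − MPC = 0.50.

0.50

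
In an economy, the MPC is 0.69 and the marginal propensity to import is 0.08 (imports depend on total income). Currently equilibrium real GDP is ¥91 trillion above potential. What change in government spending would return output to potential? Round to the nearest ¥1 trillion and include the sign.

−¥35 trillion

Spending multiplier = 1/(1 − c + m) = 1/(1 − 0.69 + 0.08) = 1/0.39 ≈ 2.564.
Need ΔY = −¥91 trillion, so ΔG = ΔY/k = (−¥91 trillion) × 0.39 ≈ −¥35 trillion.
The government should cut government spending by ¥35 trillion.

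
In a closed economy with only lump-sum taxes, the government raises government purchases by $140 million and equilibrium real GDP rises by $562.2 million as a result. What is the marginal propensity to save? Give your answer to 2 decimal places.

Implied spending multiplier k = ΔY/ΔG = 562.2/140 ≈ 4.0157.
Since k = 1/(1 − MPC), MPC = 1 − 1/k = 1 − ΔG/ΔY = 1 − 140/562.2 ≈ 0.75.
MPS = 1 − MPC = 0.25.

0.25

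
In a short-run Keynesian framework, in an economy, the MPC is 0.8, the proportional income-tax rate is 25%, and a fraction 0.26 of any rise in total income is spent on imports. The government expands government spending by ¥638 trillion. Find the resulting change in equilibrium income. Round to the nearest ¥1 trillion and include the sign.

+¥967 trillion

Spending multiplier = 1/(1 − c(1−t) + m) = 1/(1 − 0.8×0.75 + 0.26) = 1/0.66 ≈ 1.515.
ΔY = k × ΔG = (+¥638 trillion) / 0.66 ≈ +¥967 trillion.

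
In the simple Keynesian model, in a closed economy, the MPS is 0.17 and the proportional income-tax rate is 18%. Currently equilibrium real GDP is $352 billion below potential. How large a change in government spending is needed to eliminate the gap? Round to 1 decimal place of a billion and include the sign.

+$112.4 billion

MPC = 1 − MPS = 1 − 0.17 = 0.83.
Spending multiplier = 1/(1 − c(1−t)) = 1/(1 − 0.83×0.82) = 1/0.3194 ≈ 3.131.
Need ΔY = +$352 billion, so ΔG = ΔY/k = (+$352 billion) × 0.3194 ≈ +$112.4 billion.
The government should increase government spending by $112.4 billion.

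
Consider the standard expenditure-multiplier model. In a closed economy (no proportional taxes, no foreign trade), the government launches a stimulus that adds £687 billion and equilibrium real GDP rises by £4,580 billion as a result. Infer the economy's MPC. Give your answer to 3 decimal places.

Implied spending multiplier k = ΔY/ΔG = 4,580/687 ≈ 6.6667.
Since k = 1/(1 − MPC), MPC = 1 − 1/k = 1 − ΔG/ΔY = 1 − 687/4,580 = 0.850.

0.850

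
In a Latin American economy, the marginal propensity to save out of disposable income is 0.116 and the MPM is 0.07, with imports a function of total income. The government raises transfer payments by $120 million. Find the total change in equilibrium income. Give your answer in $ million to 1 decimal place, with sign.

MPC = 1 − MPS = 1 − 0.116 = 0.884.
The transfer change shifts disposable income by +$120 million, so first-round consumption changes by c·ΔTR = 0.884 × (+$120 million) = +$106.08 million.
Expenditure multiplier = 1/(1 − c + m) = 1/(1 − 0.884 + 0.07) = 1/0.186 ≈ 5.376.
The transfer multiplier is c × k ≈ 4.753, so ΔY = k × (c·ΔTR) = (+$106.08 million) / 0.186 ≈ +$570.3 million.

+$570.3 million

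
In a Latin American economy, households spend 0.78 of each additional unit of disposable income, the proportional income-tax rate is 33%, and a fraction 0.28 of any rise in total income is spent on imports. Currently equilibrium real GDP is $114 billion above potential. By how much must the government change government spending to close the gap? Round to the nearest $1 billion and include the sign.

Spending multiplier = 1/(1 − c(1−t) + m) = 1/(1 − 0.78×0.67 + 0.28) = 1/0.7574 ≈ 1.32.
Need ΔY = −$114 billion, so ΔG = ΔY/k = (−$114 billion) × 0.7574 ≈ −$86 billion.
The government should cut government spending by $86 billion.

−$86 billion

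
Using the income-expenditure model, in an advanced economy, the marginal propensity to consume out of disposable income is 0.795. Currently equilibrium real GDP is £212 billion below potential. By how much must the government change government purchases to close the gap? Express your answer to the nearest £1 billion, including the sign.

+£43 billion

Spending multiplier = 1/(1 − MPC) = 1/(1 − 0.795) = 1/0.205 ≈ 4.878.
Need ΔY = +£212 billion, so ΔG = ΔY/k = (+£212 billion) × 0.205 ≈ +£43 billion.
The government should increase government purchases by £43 billion.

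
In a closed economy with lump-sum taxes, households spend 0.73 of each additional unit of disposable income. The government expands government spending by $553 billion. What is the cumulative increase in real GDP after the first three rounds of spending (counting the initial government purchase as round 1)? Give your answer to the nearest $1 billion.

Round 1 adds ΔG = $553 billion; each later round is MPC = 0.73 times the previous.
After 3 rounds: 553 + 403.69 + 294.6937 = ΔG·(1 − c^3)/(1 − c) = 553 × (1 − 0.389017)/0.27 ≈ $1,251 billion.

$1,251 billion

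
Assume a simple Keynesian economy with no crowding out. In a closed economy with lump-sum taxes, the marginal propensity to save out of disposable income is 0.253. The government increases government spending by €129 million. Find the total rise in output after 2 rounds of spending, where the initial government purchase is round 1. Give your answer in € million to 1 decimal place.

MPC = 1 − MPS = 1 − 0.253 = 0.747.
Round 1 adds ΔG = €129 million; each later round is MPC = 0.747 times the previous.
After 2 rounds: 129 + 96.363 = ΔG·(1 − c^2)/(1 − c) = 129 × (1 − 0.558009)/0.253 ≈ €225.4 million.

€225.4 million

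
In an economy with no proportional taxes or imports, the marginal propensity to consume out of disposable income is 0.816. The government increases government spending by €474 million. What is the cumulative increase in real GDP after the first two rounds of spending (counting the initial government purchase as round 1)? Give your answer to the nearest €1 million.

Round 1 adds ΔG = €474 million; each later round is MPC = 0.816 times the previous.
After 2 rounds: 474 + 386.784 = ΔG·(1 − c^2)/(1 − c) = 474 × (1 − 0.665856)/0.184 ≈ €861 million.

€861 million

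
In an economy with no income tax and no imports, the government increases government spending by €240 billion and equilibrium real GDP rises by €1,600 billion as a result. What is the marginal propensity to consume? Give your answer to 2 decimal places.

0.85

Implied spending multiplier k = ΔY/ΔG = 1,600/240 ≈ 6.6667.
Since k = 1/(1 − MPC), MPC = 1 − 1/k = 1 − ΔG/ΔY = 1 − 240/1,600 = 0.85.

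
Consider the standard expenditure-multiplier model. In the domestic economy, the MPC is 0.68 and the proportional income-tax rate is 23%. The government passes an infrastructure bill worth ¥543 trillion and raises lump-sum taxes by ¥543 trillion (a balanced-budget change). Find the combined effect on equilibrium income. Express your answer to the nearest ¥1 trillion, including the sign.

Expenditure multiplier = 1/(1 − c(1−t)) = 1/(1 − 0.68×0.77) = 1/0.4764 ≈ 2.099.
ΔG contributes k·ΔG = (+¥543 trillion) / 0.4764 ≈ +¥1,139.8 trillion.
ΔT of +¥543 trillion changes first-round spending by −c·ΔT = −¥369.24 trillion, contributing k·(−c·ΔT) = (−¥369.24 trillion) / 0.4764 ≈ −¥775.1 trillion.
Net ΔY = k(ΔG − c·ΔT) = (+¥173.76 trillion) / 0.4764 ≈ +¥365 trillion.

+¥365 trillion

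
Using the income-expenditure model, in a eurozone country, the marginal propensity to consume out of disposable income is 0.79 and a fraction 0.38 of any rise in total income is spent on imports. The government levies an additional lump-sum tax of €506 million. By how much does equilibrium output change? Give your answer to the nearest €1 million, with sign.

A lump-sum tax change of +€506 million shifts disposable income by −€506 million; first-round consumption changes by −c × ΔT = −0.79 × (+€506 million) = −€399.74 million.
Expenditure multiplier = 1/(1 − c + m) = 1/(1 − 0.79 + 0.38) = 1/0.59 ≈ 1.695.
The tax multiplier is −c × k ≈ −1.339, so ΔY = k × (−c·ΔT) = (−€399.74 million) / 0.59 ≈ −€678 million.

−€678 million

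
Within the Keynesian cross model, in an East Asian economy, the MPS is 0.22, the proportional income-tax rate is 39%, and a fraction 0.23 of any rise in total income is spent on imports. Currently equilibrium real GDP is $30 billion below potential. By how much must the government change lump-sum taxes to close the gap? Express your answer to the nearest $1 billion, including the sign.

MPC = 1 − MPS = 1 − 0.22 = 0.78.
Spending multiplier = 1/(1 − c(1−t) + m) = 1/(1 − 0.78×0.61 + 0.23) = 1/0.7542 ≈ 1.326.
Tax multiplier = −c·k = −0.78/0.7542 ≈ −1.034. Need ΔY = +$30 billion, so ΔT = ΔY/(−c·k) = −(+$30 billion) × 0.7542 / 0.78 ≈ −$29 billion.
The government should cut lump-sum taxes by $29 billion.

−$29 billion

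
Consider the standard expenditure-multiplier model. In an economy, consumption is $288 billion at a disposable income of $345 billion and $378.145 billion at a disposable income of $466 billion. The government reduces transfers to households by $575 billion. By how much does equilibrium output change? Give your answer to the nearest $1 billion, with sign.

MPC = ΔC/ΔYd = (378.145 − 288)/(466 − 345) = 90.145/121 = 0.745.
The transfer change shifts disposable income by −$575 billion, so first-round consumption changes by c·ΔTR = 0.745 × (−$575 billion) = −$428.375 billion.
Expenditure multiplier = 1/(1 − MPC) = 1/(1 − 0.745) = 1/0.255 ≈ 3.922.
The transfer multiplier is c × k ≈ 2.922, so ΔY = k × (c·ΔTR) = (−$428.375 billion) / 0.255 ≈ −$1,680 billion.

−$1,680 billion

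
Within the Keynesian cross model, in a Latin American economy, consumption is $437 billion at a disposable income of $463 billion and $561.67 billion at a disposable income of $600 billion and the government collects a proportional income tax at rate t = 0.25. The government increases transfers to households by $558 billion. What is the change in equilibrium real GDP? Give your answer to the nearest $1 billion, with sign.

MPC = ΔC/ΔYd = (561.67 − 437)/(600 − 463) = 124.67/137 = 0.91.
The transfer change shifts disposable income by +$558 billion, so first-round consumption changes by c·ΔTR = 0.91 × (+$558 billion) = +$507.78 billion.
Expenditure multiplier = 1/(1 − c(1−t)) = 1/(1 − 0.91×0.75) = 1/0.3175 ≈ 3.15.
The transfer multiplier is c × k ≈ 2.866, so ΔY = k × (c·ΔTR) = (+$507.78 billion) / 0.3175 ≈ +$1,599 billion.

+$1,599 billion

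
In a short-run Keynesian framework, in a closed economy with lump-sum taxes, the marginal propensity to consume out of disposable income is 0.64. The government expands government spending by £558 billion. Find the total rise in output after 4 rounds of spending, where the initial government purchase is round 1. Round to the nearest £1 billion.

Round 1 adds ΔG = £558 billion; each later round is MPC = 0.64 times the previous.
After 4 rounds: 558 + 357.12 + 228.5568 + 146.276352 = ΔG·(1 − c^4)/(1 − c) = 558 × (1 − 0.16777216)/0.36 ≈ £1,290 billion.

£1,290 billion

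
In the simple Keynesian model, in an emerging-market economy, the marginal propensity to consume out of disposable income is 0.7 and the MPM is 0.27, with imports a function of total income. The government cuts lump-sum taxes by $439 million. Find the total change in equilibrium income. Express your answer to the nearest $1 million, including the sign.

+$539 million

A lump-sum tax change of −$439 million shifts disposable income by +$439 million; first-round consumption changes by −c × ΔT = −0.7 × (−$439 million) = +$307.3 million.
Expenditure multiplier = 1/(1 − c + m) = 1/(1 − 0.7 + 0.27) = 1/0.57 ≈ 1.754.
The tax multiplier is −c × k ≈ −1.228, so ΔY = k × (−c·ΔT) = (+$307.3 million) / 0.57 ≈ +$539 million.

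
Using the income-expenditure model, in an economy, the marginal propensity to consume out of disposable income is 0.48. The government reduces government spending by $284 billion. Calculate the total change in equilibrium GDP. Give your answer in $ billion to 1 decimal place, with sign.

Government-spending multiplier = 1/(1 − MPC) = 1/(1 − 0.48) = 1/0.52 ≈ 1.923.
ΔY = k × ΔG = (−$284 billion) / 0.52 ≈ −$546.2 billion.

−$546.2 billion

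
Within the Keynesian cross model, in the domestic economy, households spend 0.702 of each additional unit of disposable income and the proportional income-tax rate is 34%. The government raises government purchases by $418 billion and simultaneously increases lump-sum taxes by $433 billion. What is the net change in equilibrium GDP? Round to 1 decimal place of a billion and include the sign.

Expenditure multiplier = 1/(1 − c(1−t)) = 1/(1 − 0.702×0.66) = 1/0.53668 ≈ 1.863.
ΔG contributes k·ΔG = (+$418 billion) / 0.53668 ≈ +$778.9 billion.
ΔT of +$433 billion changes first-round spending by −c·ΔT = −$303.966 billion, contributing k·(−c·ΔT) = (−$303.966 billion) / 0.53668 ≈ −$566.4 billion.
Net ΔY = k(ΔG − c·ΔT) = (+$114.034 billion) / 0.53668 ≈ +$212.5 billion.

+$212.5 billion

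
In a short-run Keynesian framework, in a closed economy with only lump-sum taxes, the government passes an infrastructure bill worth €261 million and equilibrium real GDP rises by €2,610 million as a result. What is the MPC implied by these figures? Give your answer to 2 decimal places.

0.90

Implied spending multiplier k = ΔY/ΔG = 2,610/261 = 10.
Since k = 1/(1 − MPC), MPC = 1 − 1/k = 1 − ΔG/ΔY = 1 − 261/2,610 = 0.90.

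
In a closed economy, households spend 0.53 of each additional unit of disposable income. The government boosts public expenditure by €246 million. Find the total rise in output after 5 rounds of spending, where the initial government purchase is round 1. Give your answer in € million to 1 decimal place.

Round 1 adds ΔG = €246 million; each later round is MPC = 0.53 times the previous.
After 5 rounds: 246 + 130.38 + 69.1014 + 36.623742 + 19.41058326 = ΔG·(1 − c^5)/(1 − c) = 246 × (1 − 0.0418195493)/0.47 ≈ €501.5 million.

€501.5 million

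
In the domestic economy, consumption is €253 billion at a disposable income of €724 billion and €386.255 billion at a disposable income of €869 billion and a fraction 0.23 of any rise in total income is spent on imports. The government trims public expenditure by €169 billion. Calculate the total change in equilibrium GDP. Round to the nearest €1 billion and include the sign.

−€543 billion

MPC = ΔC/ΔYd = (386.255 − 253)/(869 − 724) = 133.255/145 = 0.919.
Government-spending multiplier = 1/(1 − c + m) = 1/(1 − 0.919 + 0.23) = 1/0.311 ≈ 3.215.
ΔY = k × ΔG = (−€169 billion) / 0.311 ≈ −€543 billion.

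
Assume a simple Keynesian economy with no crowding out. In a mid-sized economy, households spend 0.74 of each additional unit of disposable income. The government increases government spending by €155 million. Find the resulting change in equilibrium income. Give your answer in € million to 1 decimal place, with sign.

Expenditure multiplier = 1/(1 − MPC) = 1/(1 − 0.74) = 1/0.26 ≈ 3.846.
ΔY = k × ΔG = (+€155 million) / 0.26 ≈ +€596.2 million.

+€596.2 million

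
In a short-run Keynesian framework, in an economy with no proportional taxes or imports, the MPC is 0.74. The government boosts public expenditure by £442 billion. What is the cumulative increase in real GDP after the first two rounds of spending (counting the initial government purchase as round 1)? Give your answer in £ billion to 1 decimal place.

Round 1 adds ΔG = £442 billion; each later round is MPC = 0.74 times the previous.
After 2 rounds: 442 + 327.08 = ΔG·(1 − c^2)/(1 − c) = 442 × (1 − 0.5476)/0.26 ≈ £769.1 billion.

£769.1 billion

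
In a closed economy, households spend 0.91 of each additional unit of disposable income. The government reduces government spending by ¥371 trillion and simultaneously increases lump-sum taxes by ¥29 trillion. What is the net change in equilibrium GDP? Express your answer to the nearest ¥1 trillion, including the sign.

Expenditure multiplier = 1/(1 − MPC) = 1/(1 − 0.91) = 1/0.09 ≈ 11.111.
ΔG contributes k·ΔG = (−¥371 trillion) / 0.09 ≈ −¥4,122.2 trillion.
ΔT of +¥29 trillion changes first-round spending by −c·ΔT = −¥26.39 trillion, contributing k·(−c·ΔT) = (−¥26.39 trillion) / 0.09 ≈ −¥293.2 trillion.
Net ΔY = k(ΔG − c·ΔT) = (−¥397.39 trillion) / 0.09 ≈ −¥4,415 trillion.

−¥4,415 trillion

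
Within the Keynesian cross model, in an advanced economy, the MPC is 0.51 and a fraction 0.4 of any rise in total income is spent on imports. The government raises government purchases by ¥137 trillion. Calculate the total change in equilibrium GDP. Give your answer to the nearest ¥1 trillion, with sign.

+¥154 trillion

Spending multiplier = 1/(1 − c + m) = 1/(1 − 0.51 + 0.4) = 1/0.89 ≈ 1.124.
ΔY = k × ΔG = (+¥137 trillion) / 0.89 ≈ +¥154 trillion.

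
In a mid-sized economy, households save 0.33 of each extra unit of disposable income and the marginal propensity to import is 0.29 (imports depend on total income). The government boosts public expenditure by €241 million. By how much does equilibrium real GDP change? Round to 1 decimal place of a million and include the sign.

MPC = 1 − MPS = 1 − 0.33 = 0.67.
Government-spending multiplier = 1/(1 − c + m) = 1/(1 − 0.67 + 0.29) = 1/0.62 ≈ 1.613.
ΔY = k × ΔG = (+€241 million) / 0.62 ≈ +€388.7 million.

+€388.7 million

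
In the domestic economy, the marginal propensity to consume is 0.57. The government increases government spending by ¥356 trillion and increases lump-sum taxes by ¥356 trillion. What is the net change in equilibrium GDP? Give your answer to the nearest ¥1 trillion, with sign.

Expenditure multiplier = 1/(1 − MPC) = 1/(1 − 0.57) = 1/0.43 ≈ 2.326.
ΔG contributes k·ΔG = (+¥356 trillion) / 0.43 ≈ +¥827.9 trillion.
ΔT of +¥356 trillion changes first-round spending by −c·ΔT = −¥202.92 trillion, contributing k·(−c·ΔT) = (−¥202.92 trillion) / 0.43 ≈ −¥471.9 trillion.
With ΔG = ΔT and no other leakages, the balanced-budget multiplier is 1, so ΔY = ΔG = +¥356 trillion.

+¥356 trillion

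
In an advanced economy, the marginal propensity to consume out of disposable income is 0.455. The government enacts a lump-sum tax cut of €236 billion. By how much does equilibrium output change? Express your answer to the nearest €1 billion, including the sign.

A lump-sum tax change of −€236 billion shifts disposable income by +€236 billion; first-round consumption changes by −c × ΔT = −0.455 × (−€236 billion) = +€107.38 billion.
Expenditure multiplier = 1/(1 − MPC) = 1/(1 − 0.455) = 1/0.545 ≈ 1.835.
The tax multiplier is −c × k ≈ −0.835, so ΔY = k × (−c·ΔT) = (+€107.38 billion) / 0.545 ≈ +€197 billion.

+€197 billion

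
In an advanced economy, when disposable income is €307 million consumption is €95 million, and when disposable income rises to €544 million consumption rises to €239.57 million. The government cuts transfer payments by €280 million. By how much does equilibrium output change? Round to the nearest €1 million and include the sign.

−€438 million

MPC = ΔC/ΔYd = (239.57 − 95)/(544 − 307) = 144.57/237 = 0.61.
The transfer change shifts disposable income by −€280 million, so first-round consumption changes by c·ΔTR = 0.61 × (−€280 million) = −€170.8 million.
Expenditure multiplier = 1/(1 − MPC) = 1/(1 − 0.61) = 1/0.39 ≈ 2.564.
The transfer multiplier is c × k ≈ 1.564, so ΔY = k × (c·ΔTR) = (−€170.8 million) / 0.39 ≈ −€438 million.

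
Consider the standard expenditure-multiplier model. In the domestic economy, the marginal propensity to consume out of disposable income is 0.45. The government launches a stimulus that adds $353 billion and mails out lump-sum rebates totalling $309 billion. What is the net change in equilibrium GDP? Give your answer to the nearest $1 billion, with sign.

Expenditure multiplier = 1/(1 − MPC) = 1/(1 − 0.45) = 1/0.55 ≈ 1.818.
ΔG contributes k·ΔG = (+$353 billion) / 0.55 ≈ +$641.8 billion.
ΔT of −$309 billion changes first-round spending by −c·ΔT = +$139.05 billion, contributing k·(−c·ΔT) = (+$139.05 billion) / 0.55 ≈ +$252.8 billion.
Net ΔY = k(ΔG − c·ΔT) = (+$492.05 billion) / 0.55 ≈ +$895 billion.

+$895 billion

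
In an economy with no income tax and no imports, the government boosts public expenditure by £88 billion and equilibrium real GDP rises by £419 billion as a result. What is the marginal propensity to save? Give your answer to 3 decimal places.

Implied spending multiplier k = ΔY/ΔG = 419/88 ≈ 4.7614.
Since k = 1/(1 − MPC), MPC = 1 − 1/k = 1 − ΔG/ΔY = 1 − 88/419 ≈ 0.790.
MPS = 1 − MPC = 0.210.

0.210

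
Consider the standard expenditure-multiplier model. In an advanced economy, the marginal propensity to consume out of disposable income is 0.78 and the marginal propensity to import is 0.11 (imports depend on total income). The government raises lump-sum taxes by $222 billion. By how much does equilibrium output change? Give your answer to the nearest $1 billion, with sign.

A lump-sum tax change of +$222 billion shifts disposable income by −$222 billion; first-round consumption changes by −c × ΔT = −0.78 × (+$222 billion) = −$173.16 billion.
Expenditure multiplier = 1/(1 − c + m) = 1/(1 − 0.78 + 0.11) = 1/0.33 ≈ 3.03.
The tax multiplier is −c × k ≈ −2.364, so ΔY = k × (−c·ΔT) = (−$173.16 billion) / 0.33 ≈ −$525 billion.

−$525 billion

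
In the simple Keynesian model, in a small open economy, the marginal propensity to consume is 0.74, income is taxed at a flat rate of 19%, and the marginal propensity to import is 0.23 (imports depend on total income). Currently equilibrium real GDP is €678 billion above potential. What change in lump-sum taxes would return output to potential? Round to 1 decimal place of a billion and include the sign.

+€577.8 billion

Spending multiplier = 1/(1 − c(1−t) + m) = 1/(1 − 0.74×0.81 + 0.23) = 1/0.6306 ≈ 1.586.
Tax multiplier = −c·k = −0.74/0.6306 ≈ −1.173. Need ΔY = −€678 billion, so ΔT = ΔY/(−c·k) = −(−€678 billion) × 0.6306 / 0.74 ≈ +€577.8 billion.
The government should raise lump-sum taxes by €577.8 billion.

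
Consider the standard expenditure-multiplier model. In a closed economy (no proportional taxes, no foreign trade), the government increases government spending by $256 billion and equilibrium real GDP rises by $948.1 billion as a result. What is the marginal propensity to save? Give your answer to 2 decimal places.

0.27

Implied spending multiplier k = ΔY/ΔG = 948.1/256 ≈ 3.7035.
Since k = 1/(1 − MPC), MPC = 1 − 1/k = 1 − ΔG/ΔY = 1 − 256/948.1 ≈ 0.73.
MPS = 1 − MPC = 0.27.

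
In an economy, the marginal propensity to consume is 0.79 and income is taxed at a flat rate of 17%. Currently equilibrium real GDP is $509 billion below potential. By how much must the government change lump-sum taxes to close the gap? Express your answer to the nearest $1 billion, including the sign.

Spending multiplier = 1/(1 − c(1−t)) = 1/(1 − 0.79×0.83) = 1/0.3443 ≈ 2.904.
Tax multiplier = −c·k = −0.79/0.3443 ≈ −2.295. Need ΔY = +$509 billion, so ΔT = ΔY/(−c·k) = −(+$509 billion) × 0.3443 / 0.79 ≈ −$222 billion.
The government should cut lump-sum taxes by $222 billion.

−$222 billion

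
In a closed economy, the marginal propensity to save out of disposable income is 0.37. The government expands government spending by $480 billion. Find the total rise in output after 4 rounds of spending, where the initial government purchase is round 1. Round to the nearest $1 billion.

$1,093 billion

MPC = 1 − MPS = 1 − 0.37 = 0.63.
Round 1 adds ΔG = $480 billion; each later round is MPC = 0.63 times the previous.
After 4 rounds: 480 + 302.4 + 190.512 + 120.02256 = ΔG·(1 − c^4)/(1 − c) = 480 × (1 − 0.15752961)/0.37 ≈ $1,093 billion.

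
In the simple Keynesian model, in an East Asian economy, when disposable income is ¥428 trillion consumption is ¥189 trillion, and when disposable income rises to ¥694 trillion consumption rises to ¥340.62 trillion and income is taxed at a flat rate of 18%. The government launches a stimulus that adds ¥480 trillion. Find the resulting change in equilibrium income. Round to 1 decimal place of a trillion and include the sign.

MPC = ΔC/ΔYd = (340.62 − 189)/(694 − 428) = 151.62/266 = 0.57.
Government-spending multiplier = 1/(1 − c(1−t)) = 1/(1 − 0.57×0.82) = 1/0.5326 ≈ 1.878.
ΔY = k × ΔG = (+¥480 trillion) / 0.5326 ≈ +¥901.2 trillion.

+¥901.2 trillion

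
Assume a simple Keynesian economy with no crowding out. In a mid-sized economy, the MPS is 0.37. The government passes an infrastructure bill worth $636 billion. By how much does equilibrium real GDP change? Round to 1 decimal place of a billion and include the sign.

MPC = 1 − MPS = 1 − 0.37 = 0.63.
Expenditure multiplier = 1/(1 − MPC) = 1/(1 − 0.63) = 1/0.37 ≈ 2.703.
ΔY = k × ΔG = (+$636 billion) / 0.37 ≈ +$1,718.9 billion.

+$1,718.9 billion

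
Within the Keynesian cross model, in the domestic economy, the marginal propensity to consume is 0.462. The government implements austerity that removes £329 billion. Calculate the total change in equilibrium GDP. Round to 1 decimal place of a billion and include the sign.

Spending multiplier = 1/(1 − MPC) = 1/(1 − 0.462) = 1/0.538 ≈ 1.859.
ΔY = k × ΔG = (−£329 billion) / 0.538 ≈ −£611.5 billion.

−£611.5 billion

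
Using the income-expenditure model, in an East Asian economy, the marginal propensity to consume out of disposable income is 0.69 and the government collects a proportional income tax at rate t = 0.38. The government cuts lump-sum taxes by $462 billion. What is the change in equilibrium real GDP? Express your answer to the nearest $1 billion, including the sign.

A lump-sum tax change of −$462 billion shifts disposable income by +$462 billion; first-round consumption changes by −c × ΔT = −0.69 × (−$462 billion) = +$318.78 billion.
Expenditure multiplier = 1/(1 − c(1−t)) = 1/(1 − 0.69×0.62) = 1/0.5722 ≈ 1.748.
The tax multiplier is −c × k ≈ −1.206, so ΔY = k × (−c·ΔT) = (+$318.78 billion) / 0.5722 ≈ +$557 billion.

+$557 billion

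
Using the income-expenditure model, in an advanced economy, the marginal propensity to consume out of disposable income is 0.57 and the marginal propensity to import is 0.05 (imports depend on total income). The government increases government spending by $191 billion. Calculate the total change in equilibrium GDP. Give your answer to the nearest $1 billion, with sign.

+$398 billion

Expenditure multiplier = 1/(1 − c + m) = 1/(1 − 0.57 + 0.05) = 1/0.48 ≈ 2.083.
ΔY = k × ΔG = (+$191 billion) / 0.48 ≈ +$398 billion.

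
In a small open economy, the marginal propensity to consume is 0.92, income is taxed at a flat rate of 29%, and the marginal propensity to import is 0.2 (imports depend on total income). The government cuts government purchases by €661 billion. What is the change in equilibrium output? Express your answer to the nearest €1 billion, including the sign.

Expenditure multiplier = 1/(1 − c(1−t) + m) = 1/(1 − 0.92×0.71 + 0.2) = 1/0.5468 ≈ 1.829.
ΔY = k × ΔG = (−€661 billion) / 0.5468 ≈ −€1,209 billion.

−€1,209 billion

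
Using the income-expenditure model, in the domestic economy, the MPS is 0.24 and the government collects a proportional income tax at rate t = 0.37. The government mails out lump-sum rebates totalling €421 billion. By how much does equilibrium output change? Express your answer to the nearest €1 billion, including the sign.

+€614 billion

MPC = 1 − MPS = 1 − 0.24 = 0.76.
A lump-sum tax change of −€421 billion shifts disposable income by +€421 billion; first-round consumption changes by −c × ΔT = −0.76 × (−€421 billion) = +€319.96 billion.
Expenditure multiplier = 1/(1 − c(1−t)) = 1/(1 − 0.76×0.63) = 1/0.5212 ≈ 1.919.
The tax multiplier is −c × k ≈ −1.458, so ΔY = k × (−c·ΔT) = (+€319.96 billion) / 0.5212 ≈ +€614 billion.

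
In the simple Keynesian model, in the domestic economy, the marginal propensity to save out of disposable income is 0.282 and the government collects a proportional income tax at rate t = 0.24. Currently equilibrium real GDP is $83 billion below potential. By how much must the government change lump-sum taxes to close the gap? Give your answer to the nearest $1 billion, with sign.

−$53 billion

MPC = 1 − MPS = 1 − 0.282 = 0.718.
Spending multiplier = 1/(1 − c(1−t)) = 1/(1 − 0.718×0.76) = 1/0.45432 ≈ 2.201.
Tax multiplier = −c·k = −0.718/0.45432 ≈ −1.58. Need ΔY = +$83 billion, so ΔT = ΔY/(−c·k) = −(+$83 billion) × 0.45432 / 0.718 ≈ −$53 billion.
The government should cut lump-sum taxes by $53 billion.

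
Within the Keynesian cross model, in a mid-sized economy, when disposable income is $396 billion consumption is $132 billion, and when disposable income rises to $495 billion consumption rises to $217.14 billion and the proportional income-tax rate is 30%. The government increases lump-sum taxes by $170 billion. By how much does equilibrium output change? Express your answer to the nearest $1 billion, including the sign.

−$367 billion

MPC = ΔC/ΔYd = (217.14 − 132)/(495 − 396) = 85.14/99 = 0.86.
A lump-sum tax change of +$170 billion shifts disposable income by −$170 billion; first-round consumption changes by −c × ΔT = −0.86 × (+$170 billion) = −$146.2 billion.
Expenditure multiplier = 1/(1 − c(1−t)) = 1/(1 − 0.86×0.7) = 1/0.398 ≈ 2.513.
The tax multiplier is −c × k ≈ −2.161, so ΔY = k × (−c·ΔT) = (−$146.2 billion) / 0.398 ≈ −$367 billion.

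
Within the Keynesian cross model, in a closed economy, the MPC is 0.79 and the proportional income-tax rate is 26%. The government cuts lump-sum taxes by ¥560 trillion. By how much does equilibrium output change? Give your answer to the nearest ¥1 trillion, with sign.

A lump-sum tax change of −¥560 trillion shifts disposable income by +¥560 trillion; first-round consumption changes by −c × ΔT = −0.79 × (−¥560 trillion) = +¥442.4 trillion.
Expenditure multiplier = 1/(1 − c(1−t)) = 1/(1 − 0.79×0.74) = 1/0.4154 ≈ 2.407.
The tax multiplier is −c × k ≈ −1.902, so ΔY = k × (−c·ΔT) = (+¥442.4 trillion) / 0.4154 ≈ +¥1,065 trillion.

+¥1,065 trillion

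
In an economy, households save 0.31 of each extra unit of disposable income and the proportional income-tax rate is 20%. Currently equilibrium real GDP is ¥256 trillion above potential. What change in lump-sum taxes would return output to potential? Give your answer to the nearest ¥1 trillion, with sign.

+¥166 trillion

MPC = 1 − MPS = 1 − 0.31 = 0.69.
Spending multiplier = 1/(1 − c(1−t)) = 1/(1 − 0.69×0.8) = 1/0.448 ≈ 2.232.
Tax multiplier = −c·k = −0.69/0.448 ≈ −1.54. Need ΔY = −¥256 trillion, so ΔT = ΔY/(−c·k) = −(−¥256 trillion) × 0.448 / 0.69 ≈ +¥166 trillion.
The government should raise lump-sum taxes by ¥166 trillion.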